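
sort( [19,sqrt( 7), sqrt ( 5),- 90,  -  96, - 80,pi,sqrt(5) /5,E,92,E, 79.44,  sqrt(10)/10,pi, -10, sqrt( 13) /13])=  [ -96,-90, - 80 ,  -  10,sqrt( 13)/13,sqrt( 10 )/10 , sqrt (5) /5, sqrt ( 5 ), sqrt( 7), E,E,pi, pi, 19,  79.44,  92] 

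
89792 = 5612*16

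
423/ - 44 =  - 423/44 = - 9.61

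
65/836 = 65/836 = 0.08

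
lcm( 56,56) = 56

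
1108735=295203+813532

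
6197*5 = 30985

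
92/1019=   92/1019 = 0.09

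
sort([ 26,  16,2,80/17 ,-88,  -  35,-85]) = [ - 88,  -  85 ,-35,2 , 80/17, 16 , 26 ]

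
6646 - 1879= 4767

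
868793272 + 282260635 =1151053907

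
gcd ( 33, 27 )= 3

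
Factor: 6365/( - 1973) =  - 5^1*19^1*67^1*1973^ ( - 1)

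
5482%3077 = 2405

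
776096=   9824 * 79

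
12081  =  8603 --3478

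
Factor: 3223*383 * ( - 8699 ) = - 10738123891  =  - 11^1*293^1*383^1*8699^1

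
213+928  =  1141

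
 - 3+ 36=33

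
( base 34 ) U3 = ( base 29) 168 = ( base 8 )1777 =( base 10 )1023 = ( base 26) 1D9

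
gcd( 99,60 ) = 3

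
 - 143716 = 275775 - 419491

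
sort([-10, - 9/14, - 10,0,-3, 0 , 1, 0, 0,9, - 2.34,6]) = [ - 10 , - 10  ,-3,-2.34, -9/14, 0, 0,0, 0 , 1, 6 , 9]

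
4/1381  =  4/1381 = 0.00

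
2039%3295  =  2039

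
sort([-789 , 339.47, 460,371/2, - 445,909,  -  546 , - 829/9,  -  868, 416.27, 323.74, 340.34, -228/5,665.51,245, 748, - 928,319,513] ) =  [-928, - 868, - 789,-546, - 445,  -  829/9, - 228/5,371/2  ,  245, 319,323.74, 339.47,340.34, 416.27, 460,513,665.51,748 , 909]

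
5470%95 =55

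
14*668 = 9352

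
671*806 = 540826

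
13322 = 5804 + 7518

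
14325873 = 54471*263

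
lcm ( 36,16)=144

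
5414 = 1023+4391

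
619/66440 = 619/66440 =0.01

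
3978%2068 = 1910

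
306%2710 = 306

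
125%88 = 37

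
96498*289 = 27887922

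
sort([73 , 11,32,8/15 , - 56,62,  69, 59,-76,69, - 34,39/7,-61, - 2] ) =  [ - 76, -61,-56, -34, - 2,  8/15,  39/7, 11,32,59,  62,69,  69,  73 ] 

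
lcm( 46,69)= 138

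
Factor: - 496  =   - 2^4*31^1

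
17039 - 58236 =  - 41197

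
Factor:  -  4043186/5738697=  - 2^1*3^( - 2 ) *7^2*61^ ( - 1)*10453^(-1)  *  41257^1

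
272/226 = 1 + 23/113  =  1.20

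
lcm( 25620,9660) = 589260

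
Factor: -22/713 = - 2^1*11^1 * 23^( - 1)*31^(-1 )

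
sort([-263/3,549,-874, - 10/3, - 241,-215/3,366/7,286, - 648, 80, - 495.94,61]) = [  -  874,-648, - 495.94, -241, - 263/3,-215/3, - 10/3,  366/7, 61, 80, 286,  549]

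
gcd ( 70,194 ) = 2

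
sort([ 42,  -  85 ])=[ - 85,42]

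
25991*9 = 233919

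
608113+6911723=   7519836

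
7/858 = 7/858  =  0.01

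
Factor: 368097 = 3^1*29^1*4231^1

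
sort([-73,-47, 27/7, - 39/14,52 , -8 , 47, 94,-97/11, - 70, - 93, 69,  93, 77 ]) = [ - 93,  -  73, - 70,-47,-97/11 , - 8,-39/14,27/7, 47, 52 , 69,77,93, 94]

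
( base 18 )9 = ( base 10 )9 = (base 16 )9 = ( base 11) 9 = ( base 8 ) 11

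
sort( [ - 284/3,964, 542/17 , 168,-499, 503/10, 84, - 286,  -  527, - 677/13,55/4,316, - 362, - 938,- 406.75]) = [- 938,-527 , - 499,-406.75,-362, - 286,-284/3 , - 677/13, 55/4, 542/17,503/10, 84, 168, 316,964]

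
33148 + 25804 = 58952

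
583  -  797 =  - 214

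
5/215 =1/43 = 0.02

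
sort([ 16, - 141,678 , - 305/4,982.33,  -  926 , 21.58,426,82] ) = [ - 926,-141, - 305/4,16,21.58, 82,426,  678,982.33]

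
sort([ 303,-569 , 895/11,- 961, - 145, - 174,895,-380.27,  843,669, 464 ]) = [ - 961, -569, - 380.27  , - 174, - 145,895/11, 303,464, 669, 843, 895 ]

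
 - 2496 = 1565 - 4061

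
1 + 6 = 7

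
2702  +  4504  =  7206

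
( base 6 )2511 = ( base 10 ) 619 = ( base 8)1153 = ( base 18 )1G7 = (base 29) LA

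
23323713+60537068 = 83860781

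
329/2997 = 329/2997 = 0.11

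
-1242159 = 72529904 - 73772063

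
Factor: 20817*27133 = 564827661 = 3^4*43^1*257^1*631^1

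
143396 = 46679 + 96717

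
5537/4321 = 1 + 1216/4321=   1.28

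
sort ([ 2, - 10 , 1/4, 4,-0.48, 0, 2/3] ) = [ - 10, - 0.48,0, 1/4,2/3,2,4 ]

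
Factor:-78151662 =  - 2^1*3^3*103^1*14051^1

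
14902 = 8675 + 6227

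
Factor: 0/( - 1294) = 0^1 = 0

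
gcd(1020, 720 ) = 60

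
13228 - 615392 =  - 602164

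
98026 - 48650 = 49376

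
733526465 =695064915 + 38461550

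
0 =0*3960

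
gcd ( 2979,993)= 993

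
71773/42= 1708 + 37/42 =1708.88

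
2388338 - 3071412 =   -  683074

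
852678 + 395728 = 1248406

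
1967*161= 316687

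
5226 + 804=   6030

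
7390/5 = 1478 = 1478.00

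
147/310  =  147/310 = 0.47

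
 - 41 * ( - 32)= 1312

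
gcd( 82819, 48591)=1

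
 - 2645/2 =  -1323 + 1/2 = - 1322.50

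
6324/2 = 3162 = 3162.00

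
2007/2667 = 669/889 = 0.75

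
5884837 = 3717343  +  2167494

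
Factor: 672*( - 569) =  - 2^5*3^1*7^1*569^1 = -382368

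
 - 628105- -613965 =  - 14140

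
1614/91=17 +67/91 = 17.74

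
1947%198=165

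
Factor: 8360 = 2^3*5^1*11^1*19^1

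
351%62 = 41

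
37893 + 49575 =87468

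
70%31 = 8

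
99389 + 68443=167832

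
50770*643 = 32645110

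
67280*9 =605520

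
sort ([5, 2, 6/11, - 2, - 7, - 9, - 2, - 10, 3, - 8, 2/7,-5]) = [- 10, - 9, - 8, - 7, - 5,-2,-2,  2/7,6/11, 2, 3 , 5]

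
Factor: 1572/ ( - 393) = - 4 = - 2^2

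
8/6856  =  1/857 = 0.00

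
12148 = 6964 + 5184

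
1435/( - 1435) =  - 1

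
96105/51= 32035/17  =  1884.41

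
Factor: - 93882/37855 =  - 2^1*3^1*5^( - 1)*67^ (-1)*113^(  -  1 )*15647^1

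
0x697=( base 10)1687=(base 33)1I4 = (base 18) 53D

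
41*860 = 35260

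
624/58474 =24/2249 = 0.01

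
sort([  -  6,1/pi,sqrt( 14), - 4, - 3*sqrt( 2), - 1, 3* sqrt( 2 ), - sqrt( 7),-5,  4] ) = [- 6, - 5,  -  3*sqrt(2 ) ,- 4,  -  sqrt(7),-1, 1/pi, sqrt(14),4,3*sqrt( 2) ] 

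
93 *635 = 59055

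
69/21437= 69/21437=0.00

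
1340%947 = 393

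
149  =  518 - 369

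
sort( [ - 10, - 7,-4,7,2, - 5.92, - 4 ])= [  -  10, - 7,-5.92, - 4, - 4, 2, 7] 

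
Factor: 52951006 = 2^1*26475503^1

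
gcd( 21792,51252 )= 12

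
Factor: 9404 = 2^2 * 2351^1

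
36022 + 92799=128821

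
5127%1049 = 931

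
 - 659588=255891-915479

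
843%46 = 15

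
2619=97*27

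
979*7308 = 7154532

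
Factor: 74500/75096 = 2^(-1)*3^( - 2 )*5^3*7^( - 1 )= 125/126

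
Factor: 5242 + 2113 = 5^1*1471^1 = 7355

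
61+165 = 226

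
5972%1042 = 762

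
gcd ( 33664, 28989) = 1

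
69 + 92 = 161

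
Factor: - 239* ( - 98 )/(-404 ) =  - 2^(- 1 )*7^2*101^( - 1 )*239^1=- 11711/202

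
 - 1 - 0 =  - 1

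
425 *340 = 144500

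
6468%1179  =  573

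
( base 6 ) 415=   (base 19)83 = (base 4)2123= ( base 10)155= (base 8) 233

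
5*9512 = 47560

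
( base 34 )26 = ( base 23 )35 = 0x4A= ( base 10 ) 74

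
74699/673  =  110 + 669/673 = 110.99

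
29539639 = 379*77941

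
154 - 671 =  - 517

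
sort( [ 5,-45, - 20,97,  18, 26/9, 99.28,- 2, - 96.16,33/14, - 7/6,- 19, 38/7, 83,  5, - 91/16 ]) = [ - 96.16 ,-45,-20,-19,-91/16, -2, - 7/6,33/14,26/9, 5, 5 , 38/7,  18 , 83,97,99.28] 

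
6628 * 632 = 4188896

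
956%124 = 88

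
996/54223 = 996/54223 = 0.02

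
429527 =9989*43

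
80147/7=11449+4/7 = 11449.57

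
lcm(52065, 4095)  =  364455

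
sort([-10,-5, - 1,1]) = [ - 10, -5,  -  1,  1 ] 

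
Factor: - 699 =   -  3^1*233^1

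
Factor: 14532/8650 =2^1*3^1*5^(-2 )*7^1   =  42/25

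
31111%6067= 776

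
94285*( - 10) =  - 942850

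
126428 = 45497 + 80931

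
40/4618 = 20/2309= 0.01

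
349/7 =49+6/7 = 49.86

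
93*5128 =476904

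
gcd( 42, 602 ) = 14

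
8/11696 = 1/1462=0.00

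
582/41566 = 291/20783  =  0.01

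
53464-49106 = 4358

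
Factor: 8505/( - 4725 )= - 3^2*5^( - 1) = -9/5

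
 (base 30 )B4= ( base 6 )1314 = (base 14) 19c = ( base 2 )101001110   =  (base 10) 334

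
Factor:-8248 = -2^3*1031^1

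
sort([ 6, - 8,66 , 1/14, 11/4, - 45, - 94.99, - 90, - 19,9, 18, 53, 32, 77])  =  [ - 94.99, - 90, - 45, - 19 , - 8,  1/14, 11/4, 6 , 9, 18, 32, 53 , 66, 77]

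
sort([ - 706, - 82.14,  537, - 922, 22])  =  [ - 922, - 706, - 82.14,  22, 537 ] 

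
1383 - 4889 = - 3506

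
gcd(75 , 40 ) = 5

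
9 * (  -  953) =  - 8577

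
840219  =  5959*141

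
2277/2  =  2277/2 = 1138.50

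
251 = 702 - 451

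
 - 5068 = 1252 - 6320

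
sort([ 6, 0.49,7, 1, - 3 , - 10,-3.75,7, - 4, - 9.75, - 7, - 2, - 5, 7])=[-10, - 9.75 ,-7, - 5, - 4 , - 3.75, - 3, - 2 , 0.49, 1, 6,7,  7, 7]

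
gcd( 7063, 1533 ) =7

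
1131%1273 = 1131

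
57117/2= 57117/2 = 28558.50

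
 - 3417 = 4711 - 8128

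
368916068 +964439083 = 1333355151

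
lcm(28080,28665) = 1375920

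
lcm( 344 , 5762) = 23048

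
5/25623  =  5/25623=0.00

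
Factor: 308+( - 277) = 31 = 31^1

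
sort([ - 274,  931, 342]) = [ - 274,342 , 931]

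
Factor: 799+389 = 2^2*3^3*11^1 = 1188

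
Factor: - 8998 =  -2^1 *11^1*409^1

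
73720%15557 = 11492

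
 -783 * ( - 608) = 476064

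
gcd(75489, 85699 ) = 1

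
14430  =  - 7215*(  -  2) 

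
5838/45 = 1946/15 = 129.73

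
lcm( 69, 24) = 552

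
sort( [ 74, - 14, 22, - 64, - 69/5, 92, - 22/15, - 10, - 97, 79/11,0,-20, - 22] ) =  [ - 97, - 64, - 22,-20, - 14,-69/5,- 10,-22/15,0,79/11,22 , 74, 92]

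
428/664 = 107/166 = 0.64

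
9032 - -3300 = 12332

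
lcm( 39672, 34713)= 277704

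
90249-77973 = 12276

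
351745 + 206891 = 558636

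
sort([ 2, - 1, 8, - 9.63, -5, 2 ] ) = [  -  9.63, - 5 , - 1, 2, 2,8 ]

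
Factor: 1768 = 2^3*13^1*17^1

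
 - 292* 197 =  - 57524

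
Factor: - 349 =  - 349^1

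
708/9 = 236/3= 78.67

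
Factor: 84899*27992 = 2^3*73^1*1163^1*3499^1 = 2376492808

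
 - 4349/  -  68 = 63 + 65/68 = 63.96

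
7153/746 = 7153/746 = 9.59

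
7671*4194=32172174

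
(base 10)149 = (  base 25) 5O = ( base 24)65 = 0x95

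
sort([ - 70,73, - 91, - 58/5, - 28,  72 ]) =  [ -91, - 70, - 28, - 58/5,72, 73]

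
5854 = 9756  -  3902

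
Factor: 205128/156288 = 2^( - 4)*3^1*7^1=21/16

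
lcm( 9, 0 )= 0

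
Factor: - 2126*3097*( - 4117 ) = 2^1 *19^1* 23^1*163^1*179^1*1063^1 =27107241974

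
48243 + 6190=54433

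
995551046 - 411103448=584447598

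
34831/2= 17415+1/2 = 17415.50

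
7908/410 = 19+ 59/205 = 19.29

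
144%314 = 144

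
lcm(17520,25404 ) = 508080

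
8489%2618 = 635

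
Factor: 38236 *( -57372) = - 2193675792 = - 2^4 * 3^1 * 7^1*11^2*79^1*683^1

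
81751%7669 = 5061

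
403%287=116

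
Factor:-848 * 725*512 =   -  314777600 = - 2^13*5^2*29^1*53^1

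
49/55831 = 49/55831 = 0.00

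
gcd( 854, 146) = 2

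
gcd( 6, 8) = 2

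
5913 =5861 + 52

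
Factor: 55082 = 2^1 * 27541^1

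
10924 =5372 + 5552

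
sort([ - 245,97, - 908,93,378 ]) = [ - 908,-245,93,97,378 ]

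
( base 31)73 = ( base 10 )220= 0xDC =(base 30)7a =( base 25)8K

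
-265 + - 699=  - 964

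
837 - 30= 807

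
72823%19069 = 15616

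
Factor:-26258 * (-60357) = 2^1*3^1 * 11^1 * 19^1 * 31^1*59^1*691^1= 1584854106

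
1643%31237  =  1643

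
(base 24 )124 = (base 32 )JK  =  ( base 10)628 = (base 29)LJ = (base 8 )1164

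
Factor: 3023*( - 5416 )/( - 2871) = 16372568/2871= 2^3*3^( - 2 )*11^( - 1)*29^( - 1 )*677^1*3023^1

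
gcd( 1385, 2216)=277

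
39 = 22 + 17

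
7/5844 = 7/5844= 0.00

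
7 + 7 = 14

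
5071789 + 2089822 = 7161611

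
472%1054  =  472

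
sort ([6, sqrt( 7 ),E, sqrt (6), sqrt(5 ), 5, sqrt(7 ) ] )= [ sqrt( 5 ),sqrt( 6),sqrt (7),sqrt ( 7), E, 5,  6 ] 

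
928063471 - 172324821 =755738650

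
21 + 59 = 80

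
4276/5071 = 4276/5071 = 0.84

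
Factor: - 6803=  - 6803^1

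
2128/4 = 532 =532.00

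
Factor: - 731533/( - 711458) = 911/886 = 2^(-1) * 443^( - 1 ) * 911^1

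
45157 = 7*6451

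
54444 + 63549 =117993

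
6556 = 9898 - 3342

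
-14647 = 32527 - 47174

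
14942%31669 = 14942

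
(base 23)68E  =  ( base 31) 3FO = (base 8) 6454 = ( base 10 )3372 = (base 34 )2V6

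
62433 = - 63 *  (-991 )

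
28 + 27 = 55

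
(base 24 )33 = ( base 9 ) 83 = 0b1001011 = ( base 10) 75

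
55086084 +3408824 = 58494908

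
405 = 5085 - 4680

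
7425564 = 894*8306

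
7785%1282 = 93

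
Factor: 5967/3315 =3^2 * 5^( - 1) = 9/5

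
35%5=0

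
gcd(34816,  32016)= 16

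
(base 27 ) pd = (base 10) 688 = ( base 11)576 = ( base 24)14g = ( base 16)2B0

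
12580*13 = 163540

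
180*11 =1980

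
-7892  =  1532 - 9424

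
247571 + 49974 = 297545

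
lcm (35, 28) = 140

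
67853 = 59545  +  8308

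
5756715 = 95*60597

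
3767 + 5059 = 8826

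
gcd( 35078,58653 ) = 1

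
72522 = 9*8058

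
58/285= 58/285  =  0.20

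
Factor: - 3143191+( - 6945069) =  - 10088260 = - 2^2*5^1*7^1*13^1*23^1*241^1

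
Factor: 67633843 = 73^1*197^1* 4703^1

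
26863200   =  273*98400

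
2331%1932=399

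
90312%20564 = 8056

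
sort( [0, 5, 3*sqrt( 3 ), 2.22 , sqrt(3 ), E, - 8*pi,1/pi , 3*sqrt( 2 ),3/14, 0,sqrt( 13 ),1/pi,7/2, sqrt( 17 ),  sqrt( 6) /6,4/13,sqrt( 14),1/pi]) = [ - 8*pi,0,0, 3/14, 4/13,1/pi,  1/pi,1/pi,sqrt( 6 )/6, sqrt(3 ), 2.22,E, 7/2,sqrt( 13),sqrt(14),sqrt( 17 ),3 * sqrt( 2), 5,3*sqrt ( 3)]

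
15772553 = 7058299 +8714254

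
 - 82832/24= - 10354/3 = - 3451.33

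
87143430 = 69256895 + 17886535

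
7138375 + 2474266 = 9612641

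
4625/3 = 1541+ 2/3 = 1541.67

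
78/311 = 78/311 = 0.25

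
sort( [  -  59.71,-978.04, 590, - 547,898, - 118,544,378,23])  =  [-978.04, -547,-118,-59.71,23, 378, 544,590, 898]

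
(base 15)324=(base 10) 709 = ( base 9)867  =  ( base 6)3141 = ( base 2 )1011000101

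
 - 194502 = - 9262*21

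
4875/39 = 125 = 125.00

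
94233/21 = 4487 + 2/7 = 4487.29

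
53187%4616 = 2411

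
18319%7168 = 3983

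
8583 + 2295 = 10878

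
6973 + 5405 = 12378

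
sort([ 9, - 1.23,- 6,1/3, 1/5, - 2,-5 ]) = [- 6,-5,-2, - 1.23, 1/5,1/3, 9]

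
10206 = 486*21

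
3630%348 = 150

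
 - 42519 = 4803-47322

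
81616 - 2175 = 79441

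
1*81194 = 81194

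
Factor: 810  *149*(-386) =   -  46586340= -  2^2*3^4*5^1*149^1*193^1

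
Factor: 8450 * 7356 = 62158200=2^3*3^1*5^2*13^2*613^1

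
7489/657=11 + 262/657 = 11.40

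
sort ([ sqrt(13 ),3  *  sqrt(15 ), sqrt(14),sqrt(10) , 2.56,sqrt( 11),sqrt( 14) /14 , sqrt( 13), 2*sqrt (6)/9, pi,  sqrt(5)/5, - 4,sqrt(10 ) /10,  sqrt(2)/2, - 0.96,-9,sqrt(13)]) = [ - 9, - 4, - 0.96, sqrt(14)/14 , sqrt ( 10 )/10,  sqrt(5)/5,  2*sqrt (6) /9,  sqrt(2)/2,2.56,pi,  sqrt(10), sqrt(11) , sqrt(13 ), sqrt(13),sqrt(13),sqrt(14 ), 3*sqrt(15 )]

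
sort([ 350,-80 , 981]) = [ - 80 , 350, 981 ]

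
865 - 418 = 447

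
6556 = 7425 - 869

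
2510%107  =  49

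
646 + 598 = 1244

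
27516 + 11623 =39139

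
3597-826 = 2771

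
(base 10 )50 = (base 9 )55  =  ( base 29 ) 1L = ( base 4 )302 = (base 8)62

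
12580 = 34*370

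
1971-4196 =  - 2225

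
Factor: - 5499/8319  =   - 3^1*13^1*59^( - 1) = -  39/59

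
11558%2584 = 1222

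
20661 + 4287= 24948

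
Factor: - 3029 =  - 13^1*233^1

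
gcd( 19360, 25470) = 10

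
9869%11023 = 9869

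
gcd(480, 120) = 120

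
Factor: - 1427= -1427^1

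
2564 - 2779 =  - 215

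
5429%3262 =2167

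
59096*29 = 1713784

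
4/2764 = 1/691 = 0.00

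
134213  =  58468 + 75745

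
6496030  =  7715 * 842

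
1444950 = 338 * 4275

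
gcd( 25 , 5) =5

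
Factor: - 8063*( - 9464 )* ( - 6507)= -2^3*3^3*7^1 * 11^1*13^2*241^1* 733^1  =  - 496537665624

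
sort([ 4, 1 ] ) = [1 , 4]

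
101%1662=101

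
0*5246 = 0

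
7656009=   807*9487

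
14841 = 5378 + 9463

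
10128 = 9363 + 765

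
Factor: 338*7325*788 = 2^3*5^2*13^2*197^1*293^1 = 1950969800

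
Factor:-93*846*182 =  - 14319396= - 2^2*3^3*7^1* 13^1 * 31^1 *47^1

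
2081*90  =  187290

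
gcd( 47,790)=1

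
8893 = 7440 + 1453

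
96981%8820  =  8781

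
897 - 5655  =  -4758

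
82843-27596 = 55247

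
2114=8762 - 6648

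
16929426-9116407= 7813019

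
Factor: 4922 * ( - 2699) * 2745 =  - 36465892110  =  - 2^1 * 3^2*5^1* 23^1*61^1 *107^1*2699^1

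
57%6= 3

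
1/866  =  1/866  =  0.00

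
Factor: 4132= 2^2*1033^1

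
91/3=91/3  =  30.33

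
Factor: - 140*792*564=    - 2^7*3^3*5^1 * 7^1*11^1*47^1 = - 62536320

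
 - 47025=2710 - 49735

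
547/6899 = 547/6899 = 0.08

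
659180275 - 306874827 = 352305448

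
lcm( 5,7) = 35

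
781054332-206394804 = 574659528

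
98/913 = 98/913 = 0.11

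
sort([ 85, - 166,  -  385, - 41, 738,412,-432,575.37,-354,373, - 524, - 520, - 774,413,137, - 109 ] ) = [ - 774, - 524, - 520 , - 432, - 385,  -  354, - 166, - 109 , - 41,85, 137, 373,412, 413, 575.37,738] 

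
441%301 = 140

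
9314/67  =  139 + 1/67 = 139.01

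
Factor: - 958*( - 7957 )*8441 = 2^1 * 23^1*73^1* 109^1*367^1 *479^1 = 64344105446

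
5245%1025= 120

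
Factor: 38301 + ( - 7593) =30708 = 2^2*3^2 * 853^1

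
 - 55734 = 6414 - 62148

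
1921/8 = 240 + 1/8 = 240.12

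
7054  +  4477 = 11531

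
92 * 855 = 78660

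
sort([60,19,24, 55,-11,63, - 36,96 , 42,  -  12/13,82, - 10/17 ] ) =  [  -  36, - 11, - 12/13,-10/17,19,24, 42,55, 60, 63,82,96 ]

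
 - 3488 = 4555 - 8043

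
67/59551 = 67/59551 = 0.00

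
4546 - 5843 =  - 1297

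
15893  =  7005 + 8888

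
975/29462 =975/29462= 0.03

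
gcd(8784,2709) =9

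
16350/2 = 8175 =8175.00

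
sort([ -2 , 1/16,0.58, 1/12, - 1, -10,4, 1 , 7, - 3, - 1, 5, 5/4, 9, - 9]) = [ -10, - 9, - 3, - 2, - 1, - 1, 1/16,1/12, 0.58,1,5/4, 4,  5, 7,9] 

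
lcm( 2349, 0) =0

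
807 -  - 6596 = 7403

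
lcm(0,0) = 0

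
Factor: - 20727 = - 3^2*7^2*47^1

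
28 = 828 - 800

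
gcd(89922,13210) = 2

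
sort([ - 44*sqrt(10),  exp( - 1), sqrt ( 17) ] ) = [ - 44 * sqrt(10),  exp( - 1 ), sqrt( 17) ]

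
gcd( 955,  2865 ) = 955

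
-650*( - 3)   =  1950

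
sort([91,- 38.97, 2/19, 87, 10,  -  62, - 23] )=[ -62,- 38.97,-23,  2/19, 10, 87, 91 ] 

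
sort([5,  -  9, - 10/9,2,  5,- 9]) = [ - 9, - 9,  -  10/9,2,5 , 5]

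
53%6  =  5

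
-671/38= - 18 + 13/38 = - 17.66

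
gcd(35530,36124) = 22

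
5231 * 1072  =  5607632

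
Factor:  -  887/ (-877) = 877^ ( - 1)*887^1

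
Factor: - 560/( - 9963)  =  2^4*3^(  -  5)*5^1*7^1*41^( - 1)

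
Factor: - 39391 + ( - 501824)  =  -3^3*5^1*19^1*211^1 = - 541215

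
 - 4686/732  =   - 7 + 73/122 = - 6.40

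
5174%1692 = 98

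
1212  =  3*404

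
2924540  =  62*47170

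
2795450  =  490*5705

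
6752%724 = 236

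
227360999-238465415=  - 11104416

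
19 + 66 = 85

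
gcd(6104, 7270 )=2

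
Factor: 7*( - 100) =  - 700 = - 2^2*5^2*7^1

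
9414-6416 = 2998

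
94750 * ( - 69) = -6537750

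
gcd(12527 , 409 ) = 1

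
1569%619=331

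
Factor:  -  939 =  - 3^1 * 313^1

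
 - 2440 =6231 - 8671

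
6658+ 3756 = 10414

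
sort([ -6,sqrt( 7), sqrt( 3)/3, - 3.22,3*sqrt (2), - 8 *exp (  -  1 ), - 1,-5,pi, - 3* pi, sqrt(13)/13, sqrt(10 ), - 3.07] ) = [-3*pi, - 6, - 5, - 3.22, - 3.07, - 8*exp( - 1), - 1, sqrt(13 ) /13,sqrt( 3)/3,sqrt(7 ), pi, sqrt(10), 3*sqrt(2 ) ] 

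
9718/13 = 9718/13 = 747.54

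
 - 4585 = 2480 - 7065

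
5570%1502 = 1064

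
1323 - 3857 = -2534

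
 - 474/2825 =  - 474/2825= - 0.17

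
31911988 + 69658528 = 101570516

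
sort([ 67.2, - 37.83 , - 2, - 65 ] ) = [ - 65, - 37.83 , - 2 , 67.2 ] 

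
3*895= 2685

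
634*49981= 31687954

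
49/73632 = 49/73632 = 0.00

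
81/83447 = 81/83447 = 0.00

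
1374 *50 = 68700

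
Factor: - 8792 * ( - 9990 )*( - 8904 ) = - 2^7*3^4*5^1*7^2*37^1*53^1*157^1 = - 782056840320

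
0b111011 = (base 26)27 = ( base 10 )59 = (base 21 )2h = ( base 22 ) 2F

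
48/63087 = 16/21029 = 0.00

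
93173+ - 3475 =89698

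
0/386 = 0 = 0.00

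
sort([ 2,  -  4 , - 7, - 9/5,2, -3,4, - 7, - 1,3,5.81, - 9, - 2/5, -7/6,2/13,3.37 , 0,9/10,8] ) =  [ -9,-7, - 7, - 4,-3,-9/5, - 7/6, - 1, - 2/5,0, 2/13, 9/10, 2,  2,3,3.37, 4,  5.81,8] 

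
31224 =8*3903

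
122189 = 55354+66835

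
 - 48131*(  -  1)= 48131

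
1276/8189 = 1276/8189  =  0.16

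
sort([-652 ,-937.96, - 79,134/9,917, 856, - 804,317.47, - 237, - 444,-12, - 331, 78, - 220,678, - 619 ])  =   [ - 937.96, - 804, - 652, - 619, - 444, -331, -237, - 220,-79, - 12,134/9,78  ,  317.47, 678, 856, 917 ] 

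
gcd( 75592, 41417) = 1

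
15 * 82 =1230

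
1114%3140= 1114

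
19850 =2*9925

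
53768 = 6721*8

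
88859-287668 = - 198809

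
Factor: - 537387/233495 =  - 771/335 = - 3^1 * 5^(-1 ) * 67^(- 1 )*257^1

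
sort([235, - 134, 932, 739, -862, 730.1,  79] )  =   [ - 862,-134, 79,235,730.1,739, 932]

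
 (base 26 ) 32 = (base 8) 120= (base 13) 62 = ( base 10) 80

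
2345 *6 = 14070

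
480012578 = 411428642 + 68583936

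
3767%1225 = 92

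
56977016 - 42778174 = 14198842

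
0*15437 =0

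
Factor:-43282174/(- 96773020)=21641087/48386510 = 2^ (  -  1 ) * 5^(-1)*13^1*83^( -1)*97^ ( -1 )*373^1 * 601^(  -  1 ) *4463^1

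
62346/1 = 62346 = 62346.00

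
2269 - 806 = 1463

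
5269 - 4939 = 330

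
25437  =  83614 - 58177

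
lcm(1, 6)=6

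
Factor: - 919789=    - 13^1 *70753^1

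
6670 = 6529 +141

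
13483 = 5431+8052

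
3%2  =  1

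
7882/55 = 143 + 17/55 = 143.31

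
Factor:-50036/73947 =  - 2^2*3^( - 1 )*7^1*157^( - 2)*1787^1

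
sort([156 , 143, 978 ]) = [143,156,978 ] 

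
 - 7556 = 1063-8619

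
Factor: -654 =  - 2^1*3^1*109^1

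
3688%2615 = 1073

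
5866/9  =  651 + 7/9 = 651.78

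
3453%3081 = 372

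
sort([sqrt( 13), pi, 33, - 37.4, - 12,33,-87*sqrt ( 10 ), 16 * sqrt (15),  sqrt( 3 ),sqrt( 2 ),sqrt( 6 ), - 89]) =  [ - 87*sqrt( 10 ), - 89 , - 37.4,  -  12, sqrt (2 ), sqrt(3 ), sqrt( 6 ) , pi, sqrt ( 13 ) , 33,  33, 16*sqrt( 15 ) ]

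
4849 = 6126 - 1277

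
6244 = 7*892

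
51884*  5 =259420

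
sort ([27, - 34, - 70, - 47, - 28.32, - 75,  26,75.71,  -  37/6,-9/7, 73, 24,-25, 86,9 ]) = [  -  75,  -  70, - 47, - 34, - 28.32, - 25,-37/6, - 9/7, 9, 24,26,  27, 73, 75.71,86]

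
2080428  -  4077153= - 1996725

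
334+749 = 1083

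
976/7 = 976/7 = 139.43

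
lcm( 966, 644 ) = 1932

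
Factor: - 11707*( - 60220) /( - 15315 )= - 140999108/3063 = - 2^2*3^( - 1 )*23^1*509^1*1021^ ( - 1)*3011^1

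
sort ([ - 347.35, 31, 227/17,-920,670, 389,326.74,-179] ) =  [ - 920, - 347.35, - 179 , 227/17,31,326.74, 389,  670]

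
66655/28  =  66655/28 = 2380.54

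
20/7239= 20/7239=0.00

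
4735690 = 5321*890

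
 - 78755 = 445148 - 523903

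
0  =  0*88777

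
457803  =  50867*9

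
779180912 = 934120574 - 154939662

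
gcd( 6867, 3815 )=763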